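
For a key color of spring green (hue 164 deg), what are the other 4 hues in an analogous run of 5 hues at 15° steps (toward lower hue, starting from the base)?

Analogous hues sit every 15° along the wheel.
164 − 15 = 149°
164 − 30 = 134°
164 − 45 = 119°
164 − 60 = 104°

149°, 134°, 119°, and 104°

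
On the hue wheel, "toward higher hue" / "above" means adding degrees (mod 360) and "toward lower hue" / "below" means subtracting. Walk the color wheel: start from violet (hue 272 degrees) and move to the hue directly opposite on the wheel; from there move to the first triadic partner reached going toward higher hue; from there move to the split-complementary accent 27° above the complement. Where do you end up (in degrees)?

complement +180°: 272 + 180 = 452 → 452 − 360 = 92°
triadic ↑ +120°: 92 + 120 = 212°
split-comp 27° ↑ +207°: 212 + 207 = 419 → 419 − 360 = 59°

59°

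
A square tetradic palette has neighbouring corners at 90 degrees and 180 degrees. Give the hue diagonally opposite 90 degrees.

A square tetradic scheme places four hues 90° apart; opposite corners are 180° apart.
90 + 180 = 270°

270°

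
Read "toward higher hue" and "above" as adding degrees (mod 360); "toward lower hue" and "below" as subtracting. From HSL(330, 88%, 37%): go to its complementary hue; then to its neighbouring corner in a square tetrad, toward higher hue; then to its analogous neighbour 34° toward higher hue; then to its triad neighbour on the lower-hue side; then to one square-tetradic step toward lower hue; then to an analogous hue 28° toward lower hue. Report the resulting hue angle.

36°

330 + 180 = 510 → 510 − 360 = 150°   (complement)
150 + 90 = 240°   (square ↑)
240 + 34 = 274°   (analog 34° ↑)
274 − 120 = 154°   (triadic ↓)
154 − 90 = 64°   (square ↓)
64 − 28 = 36°   (analog 28° ↓)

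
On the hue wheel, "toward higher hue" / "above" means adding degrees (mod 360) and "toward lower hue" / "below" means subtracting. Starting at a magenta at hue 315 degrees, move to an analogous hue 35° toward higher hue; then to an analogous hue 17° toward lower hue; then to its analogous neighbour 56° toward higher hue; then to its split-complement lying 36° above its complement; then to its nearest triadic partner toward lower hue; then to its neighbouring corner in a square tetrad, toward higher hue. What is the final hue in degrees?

215°

+35° (analog 35° ↑): 315 + 35 = 350°
−17° (analog 17° ↓): 350 − 17 = 333°
+56° (analog 56° ↑): 333 + 56 = 389 → 389 − 360 = 29°
+216° (split-comp 36° ↑): 29 + 216 = 245°
−120° (triadic ↓): 245 − 120 = 125°
+90° (square ↑): 125 + 90 = 215°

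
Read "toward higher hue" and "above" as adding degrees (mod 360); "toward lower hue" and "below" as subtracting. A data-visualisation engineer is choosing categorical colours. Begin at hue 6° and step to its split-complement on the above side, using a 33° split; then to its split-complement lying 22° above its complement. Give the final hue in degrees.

61°

split-comp 33° ↑ +213°: 6 + 213 = 219°
split-comp 22° ↑ +202°: 219 + 202 = 421 → 421 − 360 = 61°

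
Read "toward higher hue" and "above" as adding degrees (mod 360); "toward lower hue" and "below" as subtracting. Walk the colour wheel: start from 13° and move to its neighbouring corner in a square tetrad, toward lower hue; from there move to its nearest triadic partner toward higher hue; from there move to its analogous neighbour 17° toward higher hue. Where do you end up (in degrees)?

−90° (square ↓): 13 − 90 = -77 → -77 + 360 = 283°
+120° (triadic ↑): 283 + 120 = 403 → 403 − 360 = 43°
+17° (analog 17° ↑): 43 + 17 = 60°

60°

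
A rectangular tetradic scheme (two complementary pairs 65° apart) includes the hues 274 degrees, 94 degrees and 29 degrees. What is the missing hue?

A rectangular tetradic uses two complementary pairs 65° apart: offsets 0°, 65°, 180°, 245°.
Among {29°, 94°, 274°}, 274° and 94° are a 180° pair.
The remaining hue 29° needs its own complement: 29 + 180 = 209°

209°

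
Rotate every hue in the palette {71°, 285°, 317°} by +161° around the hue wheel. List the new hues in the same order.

71 + 161 = 232°
285 + 161 = 446 → 446 − 360 = 86°
317 + 161 = 478 → 478 − 360 = 118°

232°, 86°, 118°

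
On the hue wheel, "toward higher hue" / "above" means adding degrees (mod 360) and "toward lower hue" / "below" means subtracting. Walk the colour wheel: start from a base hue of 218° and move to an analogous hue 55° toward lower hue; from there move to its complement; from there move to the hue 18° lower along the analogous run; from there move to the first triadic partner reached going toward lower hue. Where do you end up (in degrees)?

218 − 55 = 163°   (analog 55° ↓)
163 + 180 = 343°   (complement)
343 − 18 = 325°   (analog 18° ↓)
325 − 120 = 205°   (triadic ↓)

205°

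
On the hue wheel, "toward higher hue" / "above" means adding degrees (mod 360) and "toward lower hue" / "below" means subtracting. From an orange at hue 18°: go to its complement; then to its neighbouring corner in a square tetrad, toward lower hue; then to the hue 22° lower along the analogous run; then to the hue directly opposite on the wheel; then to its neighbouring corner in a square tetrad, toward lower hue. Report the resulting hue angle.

176°

complement +180°: 18 + 180 = 198°
square ↓ −90°: 198 − 90 = 108°
analog 22° ↓ −22°: 108 − 22 = 86°
complement +180°: 86 + 180 = 266°
square ↓ −90°: 266 − 90 = 176°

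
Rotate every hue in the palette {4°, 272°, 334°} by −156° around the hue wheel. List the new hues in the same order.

208°, 116°, 178°

4 − 156 = -152 → -152 + 360 = 208°
272 − 156 = 116°
334 − 156 = 178°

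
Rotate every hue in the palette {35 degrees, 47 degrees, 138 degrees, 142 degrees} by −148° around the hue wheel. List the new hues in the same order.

247°, 259°, 350°, 354°

35 − 148 = -113 → -113 + 360 = 247°
47 − 148 = -101 → -101 + 360 = 259°
138 − 148 = -10 → -10 + 360 = 350°
142 − 148 = -6 → -6 + 360 = 354°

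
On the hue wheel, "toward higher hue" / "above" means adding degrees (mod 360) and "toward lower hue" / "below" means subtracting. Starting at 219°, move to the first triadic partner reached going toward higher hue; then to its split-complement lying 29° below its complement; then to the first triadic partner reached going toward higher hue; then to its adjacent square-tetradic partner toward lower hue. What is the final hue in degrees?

triadic ↑ +120°: 219 + 120 = 339°
split-comp 29° ↓ +151°: 339 + 151 = 490 → 490 − 360 = 130°
triadic ↑ +120°: 130 + 120 = 250°
square ↓ −90°: 250 − 90 = 160°

160°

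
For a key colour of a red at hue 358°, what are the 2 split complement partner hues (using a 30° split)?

148° and 208°

Split-complementary hues sit 30° either side of the complement.
Complement of 358°: 358 + 180 = 538 → 538 − 360 = 178°
178 − 30 = 148°
178 + 30 = 208°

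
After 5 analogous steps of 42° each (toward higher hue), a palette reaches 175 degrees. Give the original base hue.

325°

5 steps of 42° (toward higher hue) give a net shift of +210°.
Start = end − shift: 175 − 210 = -35 → -35 + 360 = 325°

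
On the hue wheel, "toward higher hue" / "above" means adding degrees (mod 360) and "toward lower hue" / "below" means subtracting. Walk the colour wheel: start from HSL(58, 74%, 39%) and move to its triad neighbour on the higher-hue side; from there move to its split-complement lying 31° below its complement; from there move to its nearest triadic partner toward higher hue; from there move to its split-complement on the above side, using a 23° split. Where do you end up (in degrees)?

290°

+120° (triadic ↑): 58 + 120 = 178°
+149° (split-comp 31° ↓): 178 + 149 = 327°
+120° (triadic ↑): 327 + 120 = 447 → 447 − 360 = 87°
+203° (split-comp 23° ↑): 87 + 203 = 290°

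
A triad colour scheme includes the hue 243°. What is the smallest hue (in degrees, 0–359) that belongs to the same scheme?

3°

A triad places three hues 120° apart.
The full set through 243° is {3°, 123°, 243°}.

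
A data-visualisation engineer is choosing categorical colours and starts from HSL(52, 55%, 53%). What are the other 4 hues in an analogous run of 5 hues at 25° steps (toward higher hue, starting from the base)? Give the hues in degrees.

Analogous hues sit every 25° along the wheel.
52 + 25 = 77°
52 + 50 = 102°
52 + 75 = 127°
52 + 100 = 152°

77°, 102°, 127° and 152°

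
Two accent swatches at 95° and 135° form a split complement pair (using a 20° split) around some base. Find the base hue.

295°

The accents sit 20° either side of the complement, so the complement is their short-arc midpoint on the wheel.
Short-arc midpoint of 95° and 135°: 115°.
Base is 180° from the complement: 115 − 180 = -65 → -65 + 360 = 295°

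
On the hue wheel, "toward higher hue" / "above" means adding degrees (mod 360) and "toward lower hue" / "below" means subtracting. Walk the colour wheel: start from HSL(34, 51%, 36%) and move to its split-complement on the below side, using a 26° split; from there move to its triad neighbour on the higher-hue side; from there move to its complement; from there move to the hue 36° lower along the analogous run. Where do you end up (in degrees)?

92°

34 + 154 = 188°   (split-comp 26° ↓)
188 + 120 = 308°   (triadic ↑)
308 + 180 = 488 → 488 − 360 = 128°   (complement)
128 − 36 = 92°   (analog 36° ↓)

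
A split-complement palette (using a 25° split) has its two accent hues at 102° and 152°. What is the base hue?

The accents sit 25° either side of the complement, so the complement is their short-arc midpoint on the wheel.
Short-arc midpoint of 102° and 152°: 127°.
Base is 180° from the complement: 127 − 180 = -53 → -53 + 360 = 307°

307°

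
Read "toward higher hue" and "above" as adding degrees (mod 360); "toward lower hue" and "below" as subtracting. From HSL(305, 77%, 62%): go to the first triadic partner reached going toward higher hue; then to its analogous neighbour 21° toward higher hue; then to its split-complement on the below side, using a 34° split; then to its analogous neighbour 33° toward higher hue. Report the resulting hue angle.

265°

305 + 120 = 425 → 425 − 360 = 65°   (triadic ↑)
65 + 21 = 86°   (analog 21° ↑)
86 + 146 = 232°   (split-comp 34° ↓)
232 + 33 = 265°   (analog 33° ↑)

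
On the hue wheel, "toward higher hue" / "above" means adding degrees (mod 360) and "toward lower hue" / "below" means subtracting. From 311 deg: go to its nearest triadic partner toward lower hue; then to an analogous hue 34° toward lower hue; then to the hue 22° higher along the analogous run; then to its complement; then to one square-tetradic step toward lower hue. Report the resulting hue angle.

−120° (triadic ↓): 311 − 120 = 191°
−34° (analog 34° ↓): 191 − 34 = 157°
+22° (analog 22° ↑): 157 + 22 = 179°
+180° (complement): 179 + 180 = 359°
−90° (square ↓): 359 − 90 = 269°

269°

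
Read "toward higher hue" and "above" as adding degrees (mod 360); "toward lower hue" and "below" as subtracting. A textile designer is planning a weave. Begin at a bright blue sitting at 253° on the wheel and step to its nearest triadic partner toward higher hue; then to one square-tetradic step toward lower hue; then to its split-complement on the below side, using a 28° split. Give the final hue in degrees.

75°

253 + 120 = 373 → 373 − 360 = 13°   (triadic ↑)
13 − 90 = -77 → -77 + 360 = 283°   (square ↓)
283 + 152 = 435 → 435 − 360 = 75°   (split-comp 28° ↓)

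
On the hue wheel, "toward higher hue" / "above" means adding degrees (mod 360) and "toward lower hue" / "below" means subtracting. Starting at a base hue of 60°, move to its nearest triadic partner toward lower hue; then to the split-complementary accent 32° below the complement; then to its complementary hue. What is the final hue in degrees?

268°

−120° (triadic ↓): 60 − 120 = -60 → -60 + 360 = 300°
+148° (split-comp 32° ↓): 300 + 148 = 448 → 448 − 360 = 88°
+180° (complement): 88 + 180 = 268°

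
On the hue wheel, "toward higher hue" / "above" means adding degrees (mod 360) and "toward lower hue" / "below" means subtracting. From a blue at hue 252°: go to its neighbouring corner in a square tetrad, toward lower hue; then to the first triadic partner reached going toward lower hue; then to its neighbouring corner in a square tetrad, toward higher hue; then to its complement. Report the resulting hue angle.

square ↓ −90°: 252 − 90 = 162°
triadic ↓ −120°: 162 − 120 = 42°
square ↑ +90°: 42 + 90 = 132°
complement +180°: 132 + 180 = 312°

312°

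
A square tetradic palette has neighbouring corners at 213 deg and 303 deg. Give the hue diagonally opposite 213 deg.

33°

A square tetradic scheme places four hues 90° apart; opposite corners are 180° apart.
213 + 180 = 393 → 393 − 360 = 33°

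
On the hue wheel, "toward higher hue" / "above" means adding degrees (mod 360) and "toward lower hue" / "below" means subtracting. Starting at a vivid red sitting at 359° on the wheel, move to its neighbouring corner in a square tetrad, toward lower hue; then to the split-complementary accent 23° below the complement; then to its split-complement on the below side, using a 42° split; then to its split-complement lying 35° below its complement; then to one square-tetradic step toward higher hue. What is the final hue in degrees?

square ↓ −90°: 359 − 90 = 269°
split-comp 23° ↓ +157°: 269 + 157 = 426 → 426 − 360 = 66°
split-comp 42° ↓ +138°: 66 + 138 = 204°
split-comp 35° ↓ +145°: 204 + 145 = 349°
square ↑ +90°: 349 + 90 = 439 → 439 − 360 = 79°

79°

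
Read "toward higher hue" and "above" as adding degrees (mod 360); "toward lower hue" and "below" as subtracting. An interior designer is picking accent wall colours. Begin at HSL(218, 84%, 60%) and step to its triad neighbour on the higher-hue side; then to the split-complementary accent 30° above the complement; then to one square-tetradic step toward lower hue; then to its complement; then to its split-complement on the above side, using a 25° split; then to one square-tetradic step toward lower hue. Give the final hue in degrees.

33°

triadic ↑ +120°: 218 + 120 = 338°
split-comp 30° ↑ +210°: 338 + 210 = 548 → 548 − 360 = 188°
square ↓ −90°: 188 − 90 = 98°
complement +180°: 98 + 180 = 278°
split-comp 25° ↑ +205°: 278 + 205 = 483 → 483 − 360 = 123°
square ↓ −90°: 123 − 90 = 33°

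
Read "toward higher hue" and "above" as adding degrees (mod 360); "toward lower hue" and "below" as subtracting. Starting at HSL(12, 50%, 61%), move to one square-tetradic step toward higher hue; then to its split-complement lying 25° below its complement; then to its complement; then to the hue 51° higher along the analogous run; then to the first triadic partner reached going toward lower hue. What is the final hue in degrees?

8°

+90° (square ↑): 12 + 90 = 102°
+155° (split-comp 25° ↓): 102 + 155 = 257°
+180° (complement): 257 + 180 = 437 → 437 − 360 = 77°
+51° (analog 51° ↑): 77 + 51 = 128°
−120° (triadic ↓): 128 − 120 = 8°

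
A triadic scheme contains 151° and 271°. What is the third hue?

A triad spaces three hues 120° apart.
The full set is {31°, 151°, 271°}.

31°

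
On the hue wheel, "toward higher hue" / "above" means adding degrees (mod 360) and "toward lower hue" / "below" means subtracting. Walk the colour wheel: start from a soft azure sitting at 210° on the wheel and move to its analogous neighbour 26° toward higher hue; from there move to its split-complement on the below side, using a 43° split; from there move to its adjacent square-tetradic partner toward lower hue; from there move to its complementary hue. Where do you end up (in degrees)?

103°

210 + 26 = 236°   (analog 26° ↑)
236 + 137 = 373 → 373 − 360 = 13°   (split-comp 43° ↓)
13 − 90 = -77 → -77 + 360 = 283°   (square ↓)
283 + 180 = 463 → 463 − 360 = 103°   (complement)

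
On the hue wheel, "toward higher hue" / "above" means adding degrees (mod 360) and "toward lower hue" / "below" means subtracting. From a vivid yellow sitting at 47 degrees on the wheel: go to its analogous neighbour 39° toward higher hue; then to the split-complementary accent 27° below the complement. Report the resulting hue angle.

239°

+39° (analog 39° ↑): 47 + 39 = 86°
+153° (split-comp 27° ↓): 86 + 153 = 239°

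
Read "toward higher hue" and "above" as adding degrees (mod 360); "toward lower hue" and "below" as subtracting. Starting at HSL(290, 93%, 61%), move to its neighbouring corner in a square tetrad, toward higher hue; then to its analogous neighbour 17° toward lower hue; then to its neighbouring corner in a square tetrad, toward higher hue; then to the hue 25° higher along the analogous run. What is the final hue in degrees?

118°

square ↑ +90°: 290 + 90 = 380 → 380 − 360 = 20°
analog 17° ↓ −17°: 20 − 17 = 3°
square ↑ +90°: 3 + 90 = 93°
analog 25° ↑ +25°: 93 + 25 = 118°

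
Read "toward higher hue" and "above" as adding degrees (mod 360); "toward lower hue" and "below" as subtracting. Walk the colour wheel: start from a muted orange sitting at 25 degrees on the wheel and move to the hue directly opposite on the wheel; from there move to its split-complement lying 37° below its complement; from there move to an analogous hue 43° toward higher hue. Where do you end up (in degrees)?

31°

+180° (complement): 25 + 180 = 205°
+143° (split-comp 37° ↓): 205 + 143 = 348°
+43° (analog 43° ↑): 348 + 43 = 391 → 391 − 360 = 31°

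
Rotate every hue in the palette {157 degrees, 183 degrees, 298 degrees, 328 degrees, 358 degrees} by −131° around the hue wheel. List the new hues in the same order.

157 − 131 = 26°
183 − 131 = 52°
298 − 131 = 167°
328 − 131 = 197°
358 − 131 = 227°

26°, 52°, 167°, 197°, 227°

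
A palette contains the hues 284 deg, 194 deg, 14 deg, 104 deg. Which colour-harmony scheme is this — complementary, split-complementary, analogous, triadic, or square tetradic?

square tetradic

Sort the hues: 14°, 104°, 194°, 284°.
Successive gaps around the wheel: 90°, 90°, 90°, 90°.
Four hues every 90° form a square tetradic scheme.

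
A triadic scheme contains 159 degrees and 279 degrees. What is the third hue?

39°

A triad spaces three hues 120° apart.
The full set is {39°, 159°, 279°}.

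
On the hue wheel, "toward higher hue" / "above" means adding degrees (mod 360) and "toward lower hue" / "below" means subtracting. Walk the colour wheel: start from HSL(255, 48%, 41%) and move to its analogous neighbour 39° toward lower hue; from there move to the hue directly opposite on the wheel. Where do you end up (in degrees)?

36°

−39° (analog 39° ↓): 255 − 39 = 216°
+180° (complement): 216 + 180 = 396 → 396 − 360 = 36°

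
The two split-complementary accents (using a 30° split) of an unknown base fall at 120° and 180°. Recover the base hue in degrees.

330°

The accents sit 30° either side of the complement, so the complement is their short-arc midpoint on the wheel.
Short-arc midpoint of 120° and 180°: 150°.
Base is 180° from the complement: 150 − 180 = -30 → -30 + 360 = 330°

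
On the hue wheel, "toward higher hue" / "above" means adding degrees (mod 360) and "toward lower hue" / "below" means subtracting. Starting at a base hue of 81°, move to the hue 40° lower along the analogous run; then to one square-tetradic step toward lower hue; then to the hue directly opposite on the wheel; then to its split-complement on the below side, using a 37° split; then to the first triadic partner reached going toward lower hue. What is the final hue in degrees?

−40° (analog 40° ↓): 81 − 40 = 41°
−90° (square ↓): 41 − 90 = -49 → -49 + 360 = 311°
+180° (complement): 311 + 180 = 491 → 491 − 360 = 131°
+143° (split-comp 37° ↓): 131 + 143 = 274°
−120° (triadic ↓): 274 − 120 = 154°

154°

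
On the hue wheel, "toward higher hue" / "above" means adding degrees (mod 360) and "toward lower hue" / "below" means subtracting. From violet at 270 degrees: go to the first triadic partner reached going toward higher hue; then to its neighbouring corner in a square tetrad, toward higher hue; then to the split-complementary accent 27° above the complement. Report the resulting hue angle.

327°

+120° (triadic ↑): 270 + 120 = 390 → 390 − 360 = 30°
+90° (square ↑): 30 + 90 = 120°
+207° (split-comp 27° ↑): 120 + 207 = 327°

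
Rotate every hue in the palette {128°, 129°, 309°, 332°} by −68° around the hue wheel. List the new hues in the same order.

60°, 61°, 241°, 264°

128 − 68 = 60°
129 − 68 = 61°
309 − 68 = 241°
332 − 68 = 264°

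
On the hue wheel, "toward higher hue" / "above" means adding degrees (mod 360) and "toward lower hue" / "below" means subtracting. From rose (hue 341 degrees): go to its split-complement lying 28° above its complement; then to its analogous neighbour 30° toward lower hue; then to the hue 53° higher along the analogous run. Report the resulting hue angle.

212°

split-comp 28° ↑ +208°: 341 + 208 = 549 → 549 − 360 = 189°
analog 30° ↓ −30°: 189 − 30 = 159°
analog 53° ↑ +53°: 159 + 53 = 212°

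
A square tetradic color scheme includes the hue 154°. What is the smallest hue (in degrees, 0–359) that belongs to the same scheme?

64°

A square tetradic scheme places four hues every 90°.
The full set through 154° is {64°, 154°, 244°, 334°}.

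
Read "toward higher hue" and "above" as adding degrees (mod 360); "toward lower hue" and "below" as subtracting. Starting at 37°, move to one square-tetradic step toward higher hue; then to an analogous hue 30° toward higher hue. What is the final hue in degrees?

157°

square ↑ +90°: 37 + 90 = 127°
analog 30° ↑ +30°: 127 + 30 = 157°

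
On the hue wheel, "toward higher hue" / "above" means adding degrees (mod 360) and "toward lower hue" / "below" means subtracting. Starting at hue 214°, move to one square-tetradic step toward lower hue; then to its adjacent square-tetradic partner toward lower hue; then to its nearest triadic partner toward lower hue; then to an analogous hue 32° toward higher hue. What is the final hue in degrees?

306°

square ↓ −90°: 214 − 90 = 124°
square ↓ −90°: 124 − 90 = 34°
triadic ↓ −120°: 34 − 120 = -86 → -86 + 360 = 274°
analog 32° ↑ +32°: 274 + 32 = 306°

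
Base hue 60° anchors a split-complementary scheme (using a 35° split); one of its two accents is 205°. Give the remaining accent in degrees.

Split-complementary hues sit 35° either side of the complement.
Complement of the base 60°: 60 + 180 = 240°
The given accent 205° is 35° one side of 240°; the other accent sits 35° the other side: 240 + 35 = 275°

275°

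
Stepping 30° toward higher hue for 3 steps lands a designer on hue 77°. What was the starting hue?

3 steps of 30° (toward higher hue) give a net shift of +90°.
Start = end − shift: 77 − 90 = -13 → -13 + 360 = 347°

347°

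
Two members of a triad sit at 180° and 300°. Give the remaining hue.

A triad spaces three hues 120° apart.
The full set is {60°, 180°, 300°}.

60°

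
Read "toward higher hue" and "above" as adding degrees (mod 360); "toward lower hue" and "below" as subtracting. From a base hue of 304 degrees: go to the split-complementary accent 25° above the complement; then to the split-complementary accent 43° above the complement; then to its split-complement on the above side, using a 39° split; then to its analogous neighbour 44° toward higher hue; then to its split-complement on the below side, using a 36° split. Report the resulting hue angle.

59°

304 + 205 = 509 → 509 − 360 = 149°   (split-comp 25° ↑)
149 + 223 = 372 → 372 − 360 = 12°   (split-comp 43° ↑)
12 + 219 = 231°   (split-comp 39° ↑)
231 + 44 = 275°   (analog 44° ↑)
275 + 144 = 419 → 419 − 360 = 59°   (split-comp 36° ↓)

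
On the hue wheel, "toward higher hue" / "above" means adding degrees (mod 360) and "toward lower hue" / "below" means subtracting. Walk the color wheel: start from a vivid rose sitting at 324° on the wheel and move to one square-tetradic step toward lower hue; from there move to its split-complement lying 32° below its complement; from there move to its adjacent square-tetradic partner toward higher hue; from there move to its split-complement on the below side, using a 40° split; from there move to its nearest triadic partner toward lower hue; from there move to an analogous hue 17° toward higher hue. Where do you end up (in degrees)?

square ↓ −90°: 324 − 90 = 234°
split-comp 32° ↓ +148°: 234 + 148 = 382 → 382 − 360 = 22°
square ↑ +90°: 22 + 90 = 112°
split-comp 40° ↓ +140°: 112 + 140 = 252°
triadic ↓ −120°: 252 − 120 = 132°
analog 17° ↑ +17°: 132 + 17 = 149°

149°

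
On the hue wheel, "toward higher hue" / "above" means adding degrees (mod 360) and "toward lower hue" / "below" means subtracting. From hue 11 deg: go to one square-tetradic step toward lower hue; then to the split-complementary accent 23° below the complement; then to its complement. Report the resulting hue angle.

square ↓ −90°: 11 − 90 = -79 → -79 + 360 = 281°
split-comp 23° ↓ +157°: 281 + 157 = 438 → 438 − 360 = 78°
complement +180°: 78 + 180 = 258°

258°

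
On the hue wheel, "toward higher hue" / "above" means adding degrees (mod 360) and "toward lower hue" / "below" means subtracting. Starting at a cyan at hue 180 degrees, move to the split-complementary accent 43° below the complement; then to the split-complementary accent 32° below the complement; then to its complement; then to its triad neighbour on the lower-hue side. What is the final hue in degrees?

165°

180 + 137 = 317°   (split-comp 43° ↓)
317 + 148 = 465 → 465 − 360 = 105°   (split-comp 32° ↓)
105 + 180 = 285°   (complement)
285 − 120 = 165°   (triadic ↓)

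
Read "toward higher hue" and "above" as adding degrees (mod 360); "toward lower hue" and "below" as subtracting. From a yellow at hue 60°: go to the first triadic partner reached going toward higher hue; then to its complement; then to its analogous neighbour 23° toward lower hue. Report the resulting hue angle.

+120° (triadic ↑): 60 + 120 = 180°
+180° (complement): 180 + 180 = 360 → 360 − 360 = 0°
−23° (analog 23° ↓): 0 − 23 = -23 → -23 + 360 = 337°

337°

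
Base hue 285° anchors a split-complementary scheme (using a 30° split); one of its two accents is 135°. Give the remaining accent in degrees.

75°

Split-complementary hues sit 30° either side of the complement.
Complement of the base 285°: 285 + 180 = 465 → 465 − 360 = 105°
The given accent 135° is 30° one side of 105°; the other accent sits 30° the other side: 105 − 30 = 75°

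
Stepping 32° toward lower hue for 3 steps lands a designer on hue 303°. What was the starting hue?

39°

3 steps of 32° (toward lower hue) give a net shift of −96°.
Start = end − shift: 303 + 96 = 399 → 399 − 360 = 39°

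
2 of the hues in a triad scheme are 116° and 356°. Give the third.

A triad places three hues 120° apart.
The full set through 116° is {116°, 236°, 356°}.
Given {116°, 356°}, the missing hue is 236°.

236°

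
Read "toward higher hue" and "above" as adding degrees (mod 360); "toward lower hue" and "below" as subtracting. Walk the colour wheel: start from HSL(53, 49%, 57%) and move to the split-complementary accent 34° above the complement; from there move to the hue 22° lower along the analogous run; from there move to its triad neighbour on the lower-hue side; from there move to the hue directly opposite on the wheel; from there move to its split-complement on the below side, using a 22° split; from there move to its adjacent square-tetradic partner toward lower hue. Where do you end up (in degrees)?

53 + 214 = 267°   (split-comp 34° ↑)
267 − 22 = 245°   (analog 22° ↓)
245 − 120 = 125°   (triadic ↓)
125 + 180 = 305°   (complement)
305 + 158 = 463 → 463 − 360 = 103°   (split-comp 22° ↓)
103 − 90 = 13°   (square ↓)

13°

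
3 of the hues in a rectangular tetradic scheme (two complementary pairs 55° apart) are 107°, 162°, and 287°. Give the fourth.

342°

A rectangular tetradic uses two complementary pairs 55° apart: offsets 0°, 55°, 180°, 235°.
Among {107°, 162°, 287°}, 287° and 107° are a 180° pair.
The remaining hue 162° needs its own complement: 162 + 180 = 342°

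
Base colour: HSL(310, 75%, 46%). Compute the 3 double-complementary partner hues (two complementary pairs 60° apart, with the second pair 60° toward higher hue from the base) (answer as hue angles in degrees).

A rectangular tetradic uses two complementary pairs 60° apart: offsets 0°, 60°, 180°, 240°.
310 + 60 = 370 → 370 − 360 = 10°
310 + 180 = 490 → 490 − 360 = 130°
310 + 240 = 550 → 550 − 360 = 190°

10°, 130° and 190°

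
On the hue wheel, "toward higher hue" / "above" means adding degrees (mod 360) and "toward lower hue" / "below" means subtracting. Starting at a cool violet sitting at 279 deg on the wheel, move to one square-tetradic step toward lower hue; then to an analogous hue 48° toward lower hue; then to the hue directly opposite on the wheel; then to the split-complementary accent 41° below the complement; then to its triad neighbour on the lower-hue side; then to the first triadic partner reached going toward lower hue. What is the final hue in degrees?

220°

square ↓ −90°: 279 − 90 = 189°
analog 48° ↓ −48°: 189 − 48 = 141°
complement +180°: 141 + 180 = 321°
split-comp 41° ↓ +139°: 321 + 139 = 460 → 460 − 360 = 100°
triadic ↓ −120°: 100 − 120 = -20 → -20 + 360 = 340°
triadic ↓ −120°: 340 − 120 = 220°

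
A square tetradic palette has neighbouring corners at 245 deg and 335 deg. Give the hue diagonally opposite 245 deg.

A square tetradic scheme places four hues 90° apart; opposite corners are 180° apart.
245 + 180 = 425 → 425 − 360 = 65°

65°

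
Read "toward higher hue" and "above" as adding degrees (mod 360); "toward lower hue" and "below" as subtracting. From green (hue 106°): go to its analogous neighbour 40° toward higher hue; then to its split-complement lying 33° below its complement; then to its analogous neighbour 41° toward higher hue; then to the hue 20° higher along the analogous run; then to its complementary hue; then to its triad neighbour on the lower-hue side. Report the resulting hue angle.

54°

analog 40° ↑ +40°: 106 + 40 = 146°
split-comp 33° ↓ +147°: 146 + 147 = 293°
analog 41° ↑ +41°: 293 + 41 = 334°
analog 20° ↑ +20°: 334 + 20 = 354°
complement +180°: 354 + 180 = 534 → 534 − 360 = 174°
triadic ↓ −120°: 174 − 120 = 54°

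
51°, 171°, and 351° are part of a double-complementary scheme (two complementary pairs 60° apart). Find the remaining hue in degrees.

A rectangular tetradic uses two complementary pairs 60° apart: offsets 0°, 60°, 180°, 240°.
Among {51°, 171°, 351°}, 171° and 351° are a 180° pair.
The remaining hue 51° needs its own complement: 51 + 180 = 231°

231°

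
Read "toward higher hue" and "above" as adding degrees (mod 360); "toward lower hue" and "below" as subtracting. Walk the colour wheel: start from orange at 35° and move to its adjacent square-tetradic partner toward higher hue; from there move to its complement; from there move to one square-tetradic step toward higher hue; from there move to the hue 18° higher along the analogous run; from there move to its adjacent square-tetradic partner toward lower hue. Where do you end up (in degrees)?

square ↑ +90°: 35 + 90 = 125°
complement +180°: 125 + 180 = 305°
square ↑ +90°: 305 + 90 = 395 → 395 − 360 = 35°
analog 18° ↑ +18°: 35 + 18 = 53°
square ↓ −90°: 53 − 90 = -37 → -37 + 360 = 323°

323°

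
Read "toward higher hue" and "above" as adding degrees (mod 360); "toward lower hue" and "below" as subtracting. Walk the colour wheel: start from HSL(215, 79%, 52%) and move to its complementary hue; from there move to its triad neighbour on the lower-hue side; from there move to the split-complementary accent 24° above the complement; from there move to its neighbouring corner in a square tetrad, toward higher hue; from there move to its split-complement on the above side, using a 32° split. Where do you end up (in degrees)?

215 + 180 = 395 → 395 − 360 = 35°   (complement)
35 − 120 = -85 → -85 + 360 = 275°   (triadic ↓)
275 + 204 = 479 → 479 − 360 = 119°   (split-comp 24° ↑)
119 + 90 = 209°   (square ↑)
209 + 212 = 421 → 421 − 360 = 61°   (split-comp 32° ↑)

61°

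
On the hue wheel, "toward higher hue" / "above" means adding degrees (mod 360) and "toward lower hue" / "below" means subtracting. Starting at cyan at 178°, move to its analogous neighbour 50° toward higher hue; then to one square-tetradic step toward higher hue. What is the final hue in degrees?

+50° (analog 50° ↑): 178 + 50 = 228°
+90° (square ↑): 228 + 90 = 318°

318°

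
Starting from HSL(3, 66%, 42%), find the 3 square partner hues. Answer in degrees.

A square tetradic scheme places four hues every 90°.
3 + 90 = 93°
3 + 180 = 183°
3 + 270 = 273°

93°, 183°, 273°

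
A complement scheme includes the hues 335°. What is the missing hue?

The complement sits 180° across the wheel.
The full set through 335° is {155°, 335°}.
Given {335°}, the missing hue is 155°.

155°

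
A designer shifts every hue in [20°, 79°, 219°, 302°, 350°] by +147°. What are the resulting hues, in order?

167°, 226°, 6°, 89°, 137°

20 + 147 = 167°
79 + 147 = 226°
219 + 147 = 366 → 366 − 360 = 6°
302 + 147 = 449 → 449 − 360 = 89°
350 + 147 = 497 → 497 − 360 = 137°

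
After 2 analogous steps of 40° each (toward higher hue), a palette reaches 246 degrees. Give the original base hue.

166°

2 steps of 40° (toward higher hue) give a net shift of +80°.
Start = end − shift: 246 − 80 = 166°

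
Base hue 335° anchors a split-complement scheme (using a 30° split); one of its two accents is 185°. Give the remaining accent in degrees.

125°

Split-complementary hues sit 30° either side of the complement.
Complement of the base 335°: 335 + 180 = 515 → 515 − 360 = 155°
The given accent 185° is 30° one side of 155°; the other accent sits 30° the other side: 155 − 30 = 125°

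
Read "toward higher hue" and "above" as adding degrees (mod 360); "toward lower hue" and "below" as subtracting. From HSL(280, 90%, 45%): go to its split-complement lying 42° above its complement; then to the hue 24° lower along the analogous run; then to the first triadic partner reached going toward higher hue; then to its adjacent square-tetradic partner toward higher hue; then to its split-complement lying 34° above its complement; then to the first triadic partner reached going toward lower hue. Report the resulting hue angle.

62°

280 + 222 = 502 → 502 − 360 = 142°   (split-comp 42° ↑)
142 − 24 = 118°   (analog 24° ↓)
118 + 120 = 238°   (triadic ↑)
238 + 90 = 328°   (square ↑)
328 + 214 = 542 → 542 − 360 = 182°   (split-comp 34° ↑)
182 − 120 = 62°   (triadic ↓)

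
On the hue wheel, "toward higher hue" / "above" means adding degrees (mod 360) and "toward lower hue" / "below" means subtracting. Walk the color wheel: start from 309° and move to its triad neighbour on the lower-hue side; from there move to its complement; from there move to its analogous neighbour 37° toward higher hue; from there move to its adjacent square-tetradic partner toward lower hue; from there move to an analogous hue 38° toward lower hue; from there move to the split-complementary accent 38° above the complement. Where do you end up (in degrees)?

136°

−120° (triadic ↓): 309 − 120 = 189°
+180° (complement): 189 + 180 = 369 → 369 − 360 = 9°
+37° (analog 37° ↑): 9 + 37 = 46°
−90° (square ↓): 46 − 90 = -44 → -44 + 360 = 316°
−38° (analog 38° ↓): 316 − 38 = 278°
+218° (split-comp 38° ↑): 278 + 218 = 496 → 496 − 360 = 136°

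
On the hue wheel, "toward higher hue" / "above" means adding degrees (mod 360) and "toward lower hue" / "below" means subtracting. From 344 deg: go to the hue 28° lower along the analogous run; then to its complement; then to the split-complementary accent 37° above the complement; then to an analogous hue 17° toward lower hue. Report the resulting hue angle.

344 − 28 = 316°   (analog 28° ↓)
316 + 180 = 496 → 496 − 360 = 136°   (complement)
136 + 217 = 353°   (split-comp 37° ↑)
353 − 17 = 336°   (analog 17° ↓)

336°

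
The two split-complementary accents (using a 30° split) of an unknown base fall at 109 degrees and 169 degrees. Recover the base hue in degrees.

The accents sit 30° either side of the complement, so the complement is their short-arc midpoint on the wheel.
Short-arc midpoint of 109° and 169°: 139°.
Base is 180° from the complement: 139 − 180 = -41 → -41 + 360 = 319°

319°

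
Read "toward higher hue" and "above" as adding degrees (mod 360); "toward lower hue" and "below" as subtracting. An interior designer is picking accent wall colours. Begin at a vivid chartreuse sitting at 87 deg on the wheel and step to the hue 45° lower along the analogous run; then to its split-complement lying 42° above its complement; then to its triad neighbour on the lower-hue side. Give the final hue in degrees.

144°

analog 45° ↓ −45°: 87 − 45 = 42°
split-comp 42° ↑ +222°: 42 + 222 = 264°
triadic ↓ −120°: 264 − 120 = 144°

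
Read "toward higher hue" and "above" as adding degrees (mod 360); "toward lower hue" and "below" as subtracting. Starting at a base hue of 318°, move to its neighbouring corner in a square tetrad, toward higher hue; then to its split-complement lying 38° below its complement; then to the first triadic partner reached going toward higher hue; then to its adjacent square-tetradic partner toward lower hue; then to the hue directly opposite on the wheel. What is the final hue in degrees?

+90° (square ↑): 318 + 90 = 408 → 408 − 360 = 48°
+142° (split-comp 38° ↓): 48 + 142 = 190°
+120° (triadic ↑): 190 + 120 = 310°
−90° (square ↓): 310 − 90 = 220°
+180° (complement): 220 + 180 = 400 → 400 − 360 = 40°

40°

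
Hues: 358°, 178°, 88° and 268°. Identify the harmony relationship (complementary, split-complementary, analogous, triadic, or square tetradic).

square tetradic

Sort the hues: 88°, 178°, 268°, 358°.
Successive gaps around the wheel: 90°, 90°, 90°, 90°.
Four hues every 90° form a square tetradic scheme.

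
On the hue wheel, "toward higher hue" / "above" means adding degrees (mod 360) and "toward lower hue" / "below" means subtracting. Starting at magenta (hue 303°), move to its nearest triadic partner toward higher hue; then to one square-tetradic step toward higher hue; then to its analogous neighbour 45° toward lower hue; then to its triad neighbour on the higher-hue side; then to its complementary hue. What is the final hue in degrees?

triadic ↑ +120°: 303 + 120 = 423 → 423 − 360 = 63°
square ↑ +90°: 63 + 90 = 153°
analog 45° ↓ −45°: 153 − 45 = 108°
triadic ↑ +120°: 108 + 120 = 228°
complement +180°: 228 + 180 = 408 → 408 − 360 = 48°

48°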